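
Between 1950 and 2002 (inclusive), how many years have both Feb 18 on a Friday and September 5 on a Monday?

5

Check each year's weekday for Feb 18 and September 5:
  1950: Sat/Tue  1951: Sun/Wed  1952: Mon/Fri  1953: Wed/Sat  1954: Thu/Sun  1955: Fri/Mon ✓  1956: Sat/Wed  1957: Mon/Thu  1958: Tue/Fri  1959: Wed/Sat  1960: Thu/Mon  1961: Sat/Tue  1962: Sun/Wed  1963: Mon/Thu  …(25 more)…  1989: Sat/Tue  1990: Sun/Wed  1991: Mon/Thu  1992: Tue/Sat  1993: Thu/Sun  1994: Fri/Mon ✓  1995: Sat/Tue  1996: Sun/Thu  1997: Tue/Fri  1998: Wed/Sat  1999: Thu/Sun  2000: Fri/Tue  2001: Sun/Wed  2002: Mon/Thu
Both conditions hold in: 1955, 1966, 1977, 1983, 1994 — 5.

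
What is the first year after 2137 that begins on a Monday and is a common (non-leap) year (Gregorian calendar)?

Jan 1 advances by 2 weekdays after a leap year and by 1 after a common year.
2137: Jan 1 is Tuesday.
2138: Wednesday
2139: Thursday
2140: Friday (leap)
2141: Sunday
2142: Monday
2142 begins on a Monday and is a common year.

2142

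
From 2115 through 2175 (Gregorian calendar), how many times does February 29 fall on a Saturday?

Leap years in 2115–2175: 15 of them.
Feb 29 weekday advances by 5 (mod 7) from one leap year to the next four years later (or differs when a century non-leap intervenes).
Leap-day weekdays: 2116:Sat✓ 2120:Thu 2124:Tue 2128:Sun 2132:Fri 2136:Wed 2140:Mon 2144:Sat✓ 2148:Thu 2152:Tue 2156:Sun 2160:Fri 2164:Wed 2168:Mon 2172:Sat✓
Saturday: 2116, 2144, 2172 → 3.

3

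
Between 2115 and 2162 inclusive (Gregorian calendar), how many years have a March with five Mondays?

22

March has 31 days; it has five Mondays when Monday falls among the first (month-length − 28) days — i.e. when March 1 is one of Monday/Sunday/Saturday.
March 1 by year: 2115:Fri 2116:Sun✓ 2117:Mon✓ 2118:Tue 2119:Wed 2120:Fri 2121:Sat✓ 2122:Sun✓ 2123:Mon✓ 2124:Wed 2125:Thu 2126:Fri 2127:Sat✓ 2128:Mon✓ 2129:Tue …(18 more)… 2148:Fri 2149:Sat✓ 2150:Sun✓ 2151:Mon✓ 2152:Wed 2153:Thu 2154:Fri 2155:Sat✓ 2156:Mon✓ 2157:Tue 2158:Wed 2159:Thu 2160:Sat✓ 2161:Sun✓ 2162:Mon✓
Years with five Mondays: 2116, 2117, 2121, 2122, 2123, 2127, 2128, 2132, 2133, 2134, 2138, 2139, 2144, 2145, 2149, 2150, 2151, 2155, 2156, 2160, 2161, 2162 → 22.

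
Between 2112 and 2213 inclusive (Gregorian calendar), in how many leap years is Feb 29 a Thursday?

3

Leap years in 2112–2213: 25 of them.
Feb 29 weekday advances by 5 (mod 7) from one leap year to the next four years later (or differs when a century non-leap intervenes).
Leap-day weekdays: 2112:Mon 2116:Sat 2120:Thu✓ 2124:Tue 2128:Sun 2132:Fri 2136:Wed 2140:Mon 2144:Sat 2148:Thu✓ 2152:Tue 2156:Sun 2160:Fri 2164:Wed 2168:Mon 2172:Sat 2176:Thu✓ 2180:Tue 2184:Sun 2188:Fri 2192:Wed 2196:Mon 2204:Wed 2208:Mon 2212:Sat
Thursday: 2120, 2148, 2176 → 3.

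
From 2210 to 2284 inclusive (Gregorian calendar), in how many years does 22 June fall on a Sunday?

Track 22 June's weekday year by year (advancing +1, or +2 across a Feb 29):
  2210: Fri  2211: Sat (+1)  2212: Mon (+2)  2213: Tue (+1)  2214: Wed (+1)
  2215: Thu (+1)  2216: Sat (+2)  2217: Sun (+1) ✓  2218: Mon (+1)  2219: Tue (+1)
  2220: Thu (+2)  2221: Fri (+1)  2222: Sat (+1)  2223: Sun (+1) ✓  … (47 more years) …
  2271: Thu (+1)  2272: Sat (+2)  2273: Sun (+1) ✓  2274: Mon (+1)  2275: Tue (+1)
  2276: Thu (+2)  2277: Fri (+1)  2278: Sat (+1)  2279: Sun (+1) ✓  2280: Tue (+2)
  2281: Wed (+1)  2282: Thu (+1)  2283: Fri (+1)  2284: Sun (+2) ✓
Sunday years: 2217, 2223, 2228, 2234, 2245, 2251, 2256, 2262, 2273, 2279, 2284 — 11 in total.

11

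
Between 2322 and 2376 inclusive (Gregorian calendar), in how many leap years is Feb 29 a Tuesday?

2

Leap years in 2322–2376: 14 of them.
Feb 29 weekday advances by 5 (mod 7) from one leap year to the next four years later (or differs when a century non-leap intervenes).
Leap-day weekdays: 2324:Fri 2328:Wed 2332:Mon 2336:Sat 2340:Thu 2344:Tue✓ 2348:Sun 2352:Fri 2356:Wed 2360:Mon 2364:Sat 2368:Thu 2372:Tue✓ 2376:Sun
Tuesday: 2344, 2372 → 2.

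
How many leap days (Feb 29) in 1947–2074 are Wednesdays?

5

Leap years in 1947–2074: 32 of them.
Feb 29 weekday advances by 5 (mod 7) from one leap year to the next four years later (or differs when a century non-leap intervenes).
Leap-day weekdays: 1948:Sun 1952:Fri 1956:Wed✓ 1960:Mon 1964:Sat 1968:Thu 1972:Tue 1976:Sun 1980:Fri 1984:Wed✓ 1988:Mon 1992:Sat 1996:Thu …(6 more)… 2024:Thu 2028:Tue 2032:Sun 2036:Fri 2040:Wed✓ 2044:Mon 2048:Sat 2052:Thu 2056:Tue 2060:Sun 2064:Fri 2068:Wed✓ 2072:Mon
Wednesday: 1956, 1984, 2012, 2040, 2068 → 5.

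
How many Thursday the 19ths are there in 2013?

2

Check the 19th of each month of 2013: Jan 19: Sat, Feb 19: Tue, Mar 19: Tue, Apr 19: Fri, May 19: Sun, Jun 19: Wed, Jul 19: Fri, Aug 19: Mon, Sep 19: Thu, Oct 19: Sat, Nov 19: Tue, Dec 19: Thu.
Thursday occurs in September, December — 2 months.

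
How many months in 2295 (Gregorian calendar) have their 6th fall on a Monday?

1

Check the 6th of each month of 2295: Jan 6: Sun, Feb 6: Wed, Mar 6: Wed, Apr 6: Sat, May 6: Mon, Jun 6: Thu, Jul 6: Sat, Aug 6: Tue, Sep 6: Fri, Oct 6: Sun, Nov 6: Wed, Dec 6: Fri.
Monday occurs in May — 1 month.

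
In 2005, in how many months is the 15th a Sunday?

Check the 15th of each month of 2005: Jan 15: Sat, Feb 15: Tue, Mar 15: Tue, Apr 15: Fri, May 15: Sun, Jun 15: Wed, Jul 15: Fri, Aug 15: Mon, Sep 15: Thu, Oct 15: Sat, Nov 15: Tue, Dec 15: Thu.
Sunday occurs in May — 1 month.

1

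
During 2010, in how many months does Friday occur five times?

A month of length L has five Fridays iff its first Friday is on day ≤ L−28 (so day 1–3 in a 31-day month, 1–2 in a 30-day month, day 1 in a leap February).
Checking each month of 2010: Jan starts Fri (31d) ✓; Feb starts Mon (28d); Mar starts Mon (31d); Apr starts Thu (30d) ✓; May starts Sat (31d); Jun starts Tue (30d); Jul starts Thu (31d) ✓; Aug starts Sun (31d); Sep starts Wed (30d); Oct starts Fri (31d) ✓; Nov starts Mon (30d); Dec starts Wed (31d) ✓.
Five-Friday months: January, April, July, October, December → 5.

5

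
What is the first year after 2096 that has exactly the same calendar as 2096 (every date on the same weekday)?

Two years share a calendar iff Jan 1 falls on the same weekday and both are leap or both are common. 2096: Jan 1 is Sunday, leap year.
2097: Jan 1 Tuesday, common
2098: Jan 1 Wednesday, common
2099: Jan 1 Thursday, common
2100: Jan 1 Friday, common
2101: Jan 1 Saturday, common
2102: Jan 1 Sunday, common
2103: Jan 1 Monday, common
2104: Jan 1 Tuesday, leap
2105: Jan 1 Thursday, common
2106: Jan 1 Friday, common
2107: Jan 1 Saturday, common
2108: Jan 1 Sunday, leap
2108 matches on both conditions.

2108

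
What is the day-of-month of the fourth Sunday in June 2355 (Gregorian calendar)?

26

June 1, 2355 is a Wednesday, so the first Sunday is the 5th.
The fourth Sunday is 5 + 21 = 26.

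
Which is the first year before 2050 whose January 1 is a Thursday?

Jan 1 advances by 2 weekdays after a leap year and by 1 after a common year.
2050: Jan 1 is Saturday.
2049: Friday
2048: Wednesday (leap)
2047: Tuesday
2046: Monday
2045: Sunday
2044: Friday (leap)
2043: Thursday
2043 begins on a Thursday

2043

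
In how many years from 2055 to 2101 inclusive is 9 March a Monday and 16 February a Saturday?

Check each year's weekday for 9 March and 16 February:
  2055: Tue/Tue  2056: Thu/Wed  2057: Fri/Fri  2058: Sat/Sat  2059: Sun/Sun  2060: Tue/Mon  2061: Wed/Wed  2062: Thu/Thu  2063: Fri/Fri  2064: Sun/Sat  2065: Mon/Mon  2066: Tue/Tue  2067: Wed/Wed  2068: Fri/Thu  …(19 more)…  2088: Tue/Mon  2089: Wed/Wed  2090: Thu/Thu  2091: Fri/Fri  2092: Sun/Sat  2093: Mon/Mon  2094: Tue/Tue  2095: Wed/Wed  2096: Fri/Thu  2097: Sat/Sat  2098: Sun/Sun  2099: Mon/Mon  2100: Tue/Tue  2101: Wed/Wed
Both conditions hold in: no year — 0.

0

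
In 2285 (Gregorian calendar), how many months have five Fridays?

A month of length L has five Fridays iff its first Friday is on day ≤ L−28 (so day 1–3 in a 31-day month, 1–2 in a 30-day month, day 1 in a leap February).
Checking each month of 2285: Jan starts Thu (31d) ✓; Feb starts Sun (28d); Mar starts Sun (31d); Apr starts Wed (30d); May starts Fri (31d) ✓; Jun starts Mon (30d); Jul starts Wed (31d) ✓; Aug starts Sat (31d); Sep starts Tue (30d); Oct starts Thu (31d) ✓; Nov starts Sun (30d); Dec starts Tue (31d).
Five-Friday months: January, May, July, October → 4.

4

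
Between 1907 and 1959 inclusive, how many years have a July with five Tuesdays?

23

July has 31 days; it has five Tuesdays when Tuesday falls among the first (month-length − 28) days — i.e. when July 1 is one of Tuesday/Monday/Sunday.
July 1 by year: 1907:Mon✓ 1908:Wed 1909:Thu 1910:Fri 1911:Sat 1912:Mon✓ 1913:Tue✓ 1914:Wed 1915:Thu 1916:Sat 1917:Sun✓ 1918:Mon✓ 1919:Tue✓ 1920:Thu 1921:Fri …(23 more)… 1945:Sun✓ 1946:Mon✓ 1947:Tue✓ 1948:Thu 1949:Fri 1950:Sat 1951:Sun✓ 1952:Tue✓ 1953:Wed 1954:Thu 1955:Fri 1956:Sun✓ 1957:Mon✓ 1958:Tue✓ 1959:Wed
Years with five Tuesdays: 1907, 1912, 1913, 1917, 1918, 1919, 1923, 1924, 1928, 1929, 1930, 1934, 1935, 1940, 1941, 1945, 1946, 1947, 1951, 1952, 1956, 1957, 1958 → 23.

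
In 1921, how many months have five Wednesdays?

4

A month of length L has five Wednesdays iff its first Wednesday is on day ≤ L−28 (so day 1–3 in a 31-day month, 1–2 in a 30-day month, day 1 in a leap February).
Checking each month of 1921: Jan starts Sat (31d); Feb starts Tue (28d); Mar starts Tue (31d) ✓; Apr starts Fri (30d); May starts Sun (31d); Jun starts Wed (30d) ✓; Jul starts Fri (31d); Aug starts Mon (31d) ✓; Sep starts Thu (30d); Oct starts Sat (31d); Nov starts Tue (30d) ✓; Dec starts Thu (31d).
Five-Wednesday months: March, June, August, November → 4.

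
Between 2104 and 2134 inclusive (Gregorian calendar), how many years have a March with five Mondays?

15

March has 31 days; it has five Mondays when Monday falls among the first (month-length − 28) days — i.e. when March 1 is one of Monday/Sunday/Saturday.
March 1 by year: 2104:Sat✓ 2105:Sun✓ 2106:Mon✓ 2107:Tue 2108:Thu 2109:Fri 2110:Sat✓ 2111:Sun✓ 2112:Tue 2113:Wed 2114:Thu 2115:Fri 2116:Sun✓ 2117:Mon✓ 2118:Tue 2119:Wed 2120:Fri 2121:Sat✓ 2122:Sun✓ 2123:Mon✓ 2124:Wed 2125:Thu 2126:Fri 2127:Sat✓ 2128:Mon✓ 2129:Tue 2130:Wed 2131:Thu 2132:Sat✓ 2133:Sun✓ 2134:Mon✓
Years with five Mondays: 2104, 2105, 2106, 2110, 2111, 2116, 2117, 2121, 2122, 2123, 2127, 2128, 2132, 2133, 2134 → 15.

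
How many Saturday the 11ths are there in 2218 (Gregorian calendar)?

2

Check the 11th of each month of 2218: Jan 11: Sun, Feb 11: Wed, Mar 11: Wed, Apr 11: Sat, May 11: Mon, Jun 11: Thu, Jul 11: Sat, Aug 11: Tue, Sep 11: Fri, Oct 11: Sun, Nov 11: Wed, Dec 11: Fri.
Saturday occurs in April, July — 2 months.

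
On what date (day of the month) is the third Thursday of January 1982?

21

January 1, 1982 is a Friday, so the first Thursday is the 7th.
The third Thursday is 7 + 14 = 21.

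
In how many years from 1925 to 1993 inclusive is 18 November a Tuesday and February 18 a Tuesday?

Check each year's weekday for 18 November and February 18:
  1925: Wed/Wed  1926: Thu/Thu  1927: Fri/Fri  1928: Sun/Sat  1929: Mon/Mon  1930: Tue/Tue ✓  1931: Wed/Wed  1932: Fri/Thu  1933: Sat/Sat  1934: Sun/Sun  1935: Mon/Mon  1936: Wed/Tue  1937: Thu/Thu  1938: Fri/Fri  …(41 more)…  1980: Tue/Mon  1981: Wed/Wed  1982: Thu/Thu  1983: Fri/Fri  1984: Sun/Sat  1985: Mon/Mon  1986: Tue/Tue ✓  1987: Wed/Wed  1988: Fri/Thu  1989: Sat/Sat  1990: Sun/Sun  1991: Mon/Mon  1992: Wed/Tue  1993: Thu/Thu
Both conditions hold in: 1930, 1941, 1947, 1958, 1969, 1975, 1986 — 7.

7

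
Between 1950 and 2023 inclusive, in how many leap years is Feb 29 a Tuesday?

Leap years in 1950–2023: 18 of them.
Feb 29 weekday advances by 5 (mod 7) from one leap year to the next four years later (or differs when a century non-leap intervenes).
Leap-day weekdays: 1952:Fri 1956:Wed 1960:Mon 1964:Sat 1968:Thu 1972:Tue✓ 1976:Sun 1980:Fri 1984:Wed 1988:Mon 1992:Sat 1996:Thu 2000:Tue✓ 2004:Sun 2008:Fri 2012:Wed 2016:Mon 2020:Sat
Tuesday: 1972, 2000 → 2.

2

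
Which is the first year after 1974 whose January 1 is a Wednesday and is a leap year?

1992

Jan 1 advances by 2 weekdays after a leap year and by 1 after a common year.
1974: Jan 1 is Tuesday.
1975: Wednesday
1976: Thursday (leap)
1977: Saturday
1978: Sunday
1979: Monday
1980: Tuesday (leap)
1981: Thursday
1982: Friday
1983: Saturday
1984: Sunday (leap)
1985: Tuesday
1986: Wednesday
1987: Thursday
1988: Friday (leap)
1989: Sunday
1990: Monday
1991: Tuesday
1992: Wednesday (leap)
1992 begins on a Wednesday and is a leap year.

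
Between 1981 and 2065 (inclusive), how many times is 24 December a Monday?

12

Track 24 December's weekday year by year (advancing +1, or +2 across a Feb 29):
  1981: Thu  1982: Fri (+1)  1983: Sat (+1)  1984: Mon (+2) ✓  1985: Tue (+1)
  1986: Wed (+1)  1987: Thu (+1)  1988: Sat (+2)  1989: Sun (+1)  1990: Mon (+1) ✓
  1991: Tue (+1)  1992: Thu (+2)  1993: Fri (+1)  1994: Sat (+1)  … (57 more years) …
  2052: Tue (+2)  2053: Wed (+1)  2054: Thu (+1)  2055: Fri (+1)  2056: Sun (+2)
  2057: Mon (+1) ✓  2058: Tue (+1)  2059: Wed (+1)  2060: Fri (+2)  2061: Sat (+1)
  2062: Sun (+1)  2063: Mon (+1) ✓  2064: Wed (+2)  2065: Thu (+1)
Monday years: 1984, 1990, 2001, 2007, 2012, 2018, 2029, 2035, 2040, 2046, 2057, 2063 — 12 in total.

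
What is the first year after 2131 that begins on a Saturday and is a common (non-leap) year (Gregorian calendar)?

Jan 1 advances by 2 weekdays after a leap year and by 1 after a common year.
2131: Jan 1 is Monday.
2132: Tuesday (leap)
2133: Thursday
2134: Friday
2135: Saturday
2135 begins on a Saturday and is a common year.

2135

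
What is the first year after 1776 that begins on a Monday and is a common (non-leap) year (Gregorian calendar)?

1781

Jan 1 advances by 2 weekdays after a leap year and by 1 after a common year.
1776: Jan 1 is Monday (leap).
1777: Wednesday
1778: Thursday
1779: Friday
1780: Saturday (leap)
1781: Monday
1781 begins on a Monday and is a common year.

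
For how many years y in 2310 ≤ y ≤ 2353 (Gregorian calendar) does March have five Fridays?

19

March has 31 days; it has five Fridays when Friday falls among the first (month-length − 28) days — i.e. when March 1 is one of Friday/Thursday/Wednesday.
March 1 by year: 2310:Tue 2311:Wed✓ 2312:Fri✓ 2313:Sat 2314:Sun 2315:Mon 2316:Wed✓ 2317:Thu✓ 2318:Fri✓ 2319:Sat 2320:Mon 2321:Tue 2322:Wed✓ 2323:Thu✓ 2324:Sat …(14 more)… 2339:Wed✓ 2340:Fri✓ 2341:Sat 2342:Sun 2343:Mon 2344:Wed✓ 2345:Thu✓ 2346:Fri✓ 2347:Sat 2348:Mon 2349:Tue 2350:Wed✓ 2351:Thu✓ 2352:Sat 2353:Sun
Years with five Fridays: 2311, 2312, 2316, 2317, 2318, 2322, 2323, 2328, 2329, 2333, 2334, 2335, 2339, 2340, 2344, 2345, 2346, 2350, 2351 → 19.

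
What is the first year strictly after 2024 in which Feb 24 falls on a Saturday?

2029

From one year to the next, a fixed date's weekday advances by 1, or by 2 when a Feb 29 lies between the two dates.
2024: February 24 is Saturday.
2025: Monday (+2)
2026: Tuesday (+1)
2027: Wednesday (+1)
2028: Thursday (+1)
2029: Saturday (+2)
Feb 24 falls on a Saturday in 2029.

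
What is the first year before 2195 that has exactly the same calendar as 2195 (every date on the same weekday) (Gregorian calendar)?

2189

Two years share a calendar iff Jan 1 falls on the same weekday and both are leap or both are common. 2195: Jan 1 is Thursday, common year.
2194: Jan 1 Wednesday, common
2193: Jan 1 Tuesday, common
2192: Jan 1 Sunday, leap
2191: Jan 1 Saturday, common
2190: Jan 1 Friday, common
2189: Jan 1 Thursday, common
2189 matches on both conditions.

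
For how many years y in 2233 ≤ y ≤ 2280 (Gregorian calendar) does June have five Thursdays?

June has 30 days; it has five Thursdays when Thursday falls among the first (month-length − 28) days — i.e. when June 1 is one of Thursday/Wednesday.
June 1 by year: 2233:Sat 2234:Sun 2235:Mon 2236:Wed✓ 2237:Thu✓ 2238:Fri 2239:Sat 2240:Mon 2241:Tue 2242:Wed✓ 2243:Thu✓ 2244:Sat 2245:Sun 2246:Mon 2247:Tue …(18 more)… 2266:Fri 2267:Sat 2268:Mon 2269:Tue 2270:Wed✓ 2271:Thu✓ 2272:Sat 2273:Sun 2274:Mon 2275:Tue 2276:Thu✓ 2277:Fri 2278:Sat 2279:Sun 2280:Tue
Years with five Thursdays: 2236, 2237, 2242, 2243, 2248, 2253, 2254, 2259, 2264, 2265, 2270, 2271, 2276 → 13.

13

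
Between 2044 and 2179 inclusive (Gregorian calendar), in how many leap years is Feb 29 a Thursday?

5

Leap years in 2044–2179: 33 of them.
Feb 29 weekday advances by 5 (mod 7) from one leap year to the next four years later (or differs when a century non-leap intervenes).
Leap-day weekdays: 2044:Mon 2048:Sat 2052:Thu✓ 2056:Tue 2060:Sun 2064:Fri 2068:Wed 2072:Mon 2076:Sat 2080:Thu✓ 2084:Tue 2088:Sun 2092:Fri …(7 more)… 2128:Sun 2132:Fri 2136:Wed 2140:Mon 2144:Sat 2148:Thu✓ 2152:Tue 2156:Sun 2160:Fri 2164:Wed 2168:Mon 2172:Sat 2176:Thu✓
Thursday: 2052, 2080, 2120, 2148, 2176 → 5.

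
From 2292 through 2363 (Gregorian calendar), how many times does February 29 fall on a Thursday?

Leap years in 2292–2363: 17 of them.
Feb 29 weekday advances by 5 (mod 7) from one leap year to the next four years later (or differs when a century non-leap intervenes).
Leap-day weekdays: 2292:Mon 2296:Sat 2304:Mon 2308:Sat 2312:Thu✓ 2316:Tue 2320:Sun 2324:Fri 2328:Wed 2332:Mon 2336:Sat 2340:Thu✓ 2344:Tue 2348:Sun 2352:Fri 2356:Wed 2360:Mon
Thursday: 2312, 2340 → 2.

2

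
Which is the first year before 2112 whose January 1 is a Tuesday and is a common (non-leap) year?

Jan 1 advances by 2 weekdays after a leap year and by 1 after a common year.
2112: Jan 1 is Friday (leap).
2111: Thursday
2110: Wednesday
2109: Tuesday
2109 begins on a Tuesday and is a common year.

2109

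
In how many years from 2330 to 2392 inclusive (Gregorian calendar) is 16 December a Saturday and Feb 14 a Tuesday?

Check each year's weekday for 16 December and Feb 14:
  2330: Tue/Fri  2331: Wed/Sat  2332: Fri/Sun  2333: Sat/Tue ✓  2334: Sun/Wed  2335: Mon/Thu  2336: Wed/Fri  2337: Thu/Sun  2338: Fri/Mon  2339: Sat/Tue ✓  2340: Mon/Wed  2341: Tue/Fri  2342: Wed/Sat  2343: Thu/Sun  …(35 more)…  2379: Sun/Wed  2380: Tue/Thu  2381: Wed/Sat  2382: Thu/Sun  2383: Fri/Mon  2384: Sun/Tue  2385: Mon/Thu  2386: Tue/Fri  2387: Wed/Sat  2388: Fri/Sun  2389: Sat/Tue ✓  2390: Sun/Wed  2391: Mon/Thu  2392: Wed/Fri
Both conditions hold in: 2333, 2339, 2350, 2361, 2367, 2378, 2389 — 7.

7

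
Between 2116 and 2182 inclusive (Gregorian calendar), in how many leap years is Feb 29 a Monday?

2

Leap years in 2116–2182: 17 of them.
Feb 29 weekday advances by 5 (mod 7) from one leap year to the next four years later (or differs when a century non-leap intervenes).
Leap-day weekdays: 2116:Sat 2120:Thu 2124:Tue 2128:Sun 2132:Fri 2136:Wed 2140:Mon✓ 2144:Sat 2148:Thu 2152:Tue 2156:Sun 2160:Fri 2164:Wed 2168:Mon✓ 2172:Sat 2176:Thu 2180:Tue
Monday: 2140, 2168 → 2.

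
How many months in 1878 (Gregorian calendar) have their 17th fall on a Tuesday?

Check the 17th of each month of 1878: Jan 17: Thu, Feb 17: Sun, Mar 17: Sun, Apr 17: Wed, May 17: Fri, Jun 17: Mon, Jul 17: Wed, Aug 17: Sat, Sep 17: Tue, Oct 17: Thu, Nov 17: Sun, Dec 17: Tue.
Tuesday occurs in September, December — 2 months.

2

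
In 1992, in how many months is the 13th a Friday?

2

Check the 13th of each month of 1992: Jan 13: Mon, Feb 13: Thu, Mar 13: Fri, Apr 13: Mon, May 13: Wed, Jun 13: Sat, Jul 13: Mon, Aug 13: Thu, Sep 13: Sun, Oct 13: Tue, Nov 13: Fri, Dec 13: Sun.
Friday occurs in March, November — 2 months.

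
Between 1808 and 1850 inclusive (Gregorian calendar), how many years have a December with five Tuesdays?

December has 31 days; it has five Tuesdays when Tuesday falls among the first (month-length − 28) days — i.e. when December 1 is one of Tuesday/Monday/Sunday.
December 1 by year: 1808:Thu 1809:Fri 1810:Sat 1811:Sun✓ 1812:Tue✓ 1813:Wed 1814:Thu 1815:Fri 1816:Sun✓ 1817:Mon✓ 1818:Tue✓ 1819:Wed 1820:Fri 1821:Sat 1822:Sun✓ …(13 more)… 1836:Thu 1837:Fri 1838:Sat 1839:Sun✓ 1840:Tue✓ 1841:Wed 1842:Thu 1843:Fri 1844:Sun✓ 1845:Mon✓ 1846:Tue✓ 1847:Wed 1848:Fri 1849:Sat 1850:Sun✓
Years with five Tuesdays: 1811, 1812, 1816, 1817, 1818, 1822, 1823, 1828, 1829, 1833, 1834, 1835, 1839, 1840, 1844, 1845, 1846, 1850 → 18.

18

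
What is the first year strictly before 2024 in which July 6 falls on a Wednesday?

From one year to the next, a fixed date's weekday advances by 1, or by 2 when a Feb 29 lies between the two dates.
2024: July 6 is Saturday.
2023: Thursday (−2)
2022: Wednesday (−1)
July 6 falls on a Wednesday in 2022.

2022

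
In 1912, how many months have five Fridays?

4

A month of length L has five Fridays iff its first Friday is on day ≤ L−28 (so day 1–3 in a 31-day month, 1–2 in a 30-day month, day 1 in a leap February).
Checking each month of 1912: Jan starts Mon (31d); Feb starts Thu (29d); Mar starts Fri (31d) ✓; Apr starts Mon (30d); May starts Wed (31d) ✓; Jun starts Sat (30d); Jul starts Mon (31d); Aug starts Thu (31d) ✓; Sep starts Sun (30d); Oct starts Tue (31d); Nov starts Fri (30d) ✓; Dec starts Sun (31d).
Five-Friday months: March, May, August, November → 4.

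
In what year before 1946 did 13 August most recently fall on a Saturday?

1938

From one year to the next, a fixed date's weekday advances by 1, or by 2 when a Feb 29 lies between the two dates.
1946: August 13 is Tuesday.
1945: Monday (−1)
1944: Sunday (−1)
1943: Friday (−2)
1942: Thursday (−1)
1941: Wednesday (−1)
1940: Tuesday (−1)
1939: Sunday (−2)
1938: Saturday (−1)
13 August falls on a Saturday in 1938.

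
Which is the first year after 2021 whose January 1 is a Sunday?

2023

Jan 1 advances by 2 weekdays after a leap year and by 1 after a common year.
2021: Jan 1 is Friday.
2022: Saturday
2023: Sunday
2023 begins on a Sunday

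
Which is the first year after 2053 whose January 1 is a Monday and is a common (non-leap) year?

Jan 1 advances by 2 weekdays after a leap year and by 1 after a common year.
2053: Jan 1 is Wednesday.
2054: Thursday
2055: Friday
2056: Saturday (leap)
2057: Monday
2057 begins on a Monday and is a common year.

2057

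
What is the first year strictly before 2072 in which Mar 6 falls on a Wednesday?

From one year to the next, a fixed date's weekday advances by 1, or by 2 when a Feb 29 lies between the two dates.
2072: March 6 is Sunday.
2071: Friday (−2)
2070: Thursday (−1)
2069: Wednesday (−1)
Mar 6 falls on a Wednesday in 2069.

2069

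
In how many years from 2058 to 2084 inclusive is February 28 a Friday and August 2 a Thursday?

0

Check each year's weekday for February 28 and August 2:
  2058: Thu/Fri  2059: Fri/Sat  2060: Sat/Mon  2061: Mon/Tue  2062: Tue/Wed  2063: Wed/Thu  2064: Thu/Sat  2065: Sat/Sun  2066: Sun/Mon  2067: Mon/Tue  2068: Tue/Thu  2069: Thu/Fri  2070: Fri/Sat  2071: Sat/Sun  2072: Sun/Tue  2073: Tue/Wed  2074: Wed/Thu  2075: Thu/Fri  2076: Fri/Sun  2077: Sun/Mon  2078: Mon/Tue  2079: Tue/Wed  2080: Wed/Fri  2081: Fri/Sat  2082: Sat/Sun  2083: Sun/Mon  2084: Mon/Wed
Both conditions hold in: no year — 0.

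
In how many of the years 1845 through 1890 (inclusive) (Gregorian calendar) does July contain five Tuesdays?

July has 31 days; it has five Tuesdays when Tuesday falls among the first (month-length − 28) days — i.e. when July 1 is one of Tuesday/Monday/Sunday.
July 1 by year: 1845:Tue✓ 1846:Wed 1847:Thu 1848:Sat 1849:Sun✓ 1850:Mon✓ 1851:Tue✓ 1852:Thu 1853:Fri 1854:Sat 1855:Sun✓ 1856:Tue✓ 1857:Wed 1858:Thu 1859:Fri …(16 more)… 1876:Sat 1877:Sun✓ 1878:Mon✓ 1879:Tue✓ 1880:Thu 1881:Fri 1882:Sat 1883:Sun✓ 1884:Tue✓ 1885:Wed 1886:Thu 1887:Fri 1888:Sun✓ 1889:Mon✓ 1890:Tue✓
Years with five Tuesdays: 1845, 1849, 1850, 1851, 1855, 1856, 1860, 1861, 1862, 1866, 1867, 1872, 1873, 1877, 1878, 1879, 1883, 1884, 1888, 1889, 1890 → 21.

21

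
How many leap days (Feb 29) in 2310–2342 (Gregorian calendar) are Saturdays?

Leap years in 2310–2342: 8 of them.
Feb 29 weekday advances by 5 (mod 7) from one leap year to the next four years later (or differs when a century non-leap intervenes).
Leap-day weekdays: 2312:Thu 2316:Tue 2320:Sun 2324:Fri 2328:Wed 2332:Mon 2336:Sat✓ 2340:Thu
Saturday: 2336 → 1.

1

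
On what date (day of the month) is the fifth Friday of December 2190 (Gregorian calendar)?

31

December 1, 2190 is a Wednesday, so the first Friday is the 3rd.
The fifth Friday is 3 + 28 = 31.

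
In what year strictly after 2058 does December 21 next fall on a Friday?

2063

From one year to the next, a fixed date's weekday advances by 1, or by 2 when a Feb 29 lies between the two dates.
2058: December 21 is Saturday.
2059: Sunday (+1)
2060: Tuesday (+2)
2061: Wednesday (+1)
2062: Thursday (+1)
2063: Friday (+1)
December 21 falls on a Friday in 2063.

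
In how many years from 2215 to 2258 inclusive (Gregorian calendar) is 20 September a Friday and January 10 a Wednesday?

Check each year's weekday for 20 September and January 10:
  2215: Wed/Tue  2216: Fri/Wed ✓  2217: Sat/Fri  2218: Sun/Sat  2219: Mon/Sun  2220: Wed/Mon  2221: Thu/Wed  2222: Fri/Thu  2223: Sat/Fri  2224: Mon/Sat  2225: Tue/Mon  2226: Wed/Tue  2227: Thu/Wed  2228: Sat/Thu  …(16 more)…  2245: Sat/Fri  2246: Sun/Sat  2247: Mon/Sun  2248: Wed/Mon  2249: Thu/Wed  2250: Fri/Thu  2251: Sat/Fri  2252: Mon/Sat  2253: Tue/Mon  2254: Wed/Tue  2255: Thu/Wed  2256: Sat/Thu  2257: Sun/Sat  2258: Mon/Sun
Both conditions hold in: 2216, 2244 — 2.

2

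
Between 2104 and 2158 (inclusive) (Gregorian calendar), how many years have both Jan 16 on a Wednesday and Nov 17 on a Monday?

Check each year's weekday for Jan 16 and Nov 17:
  2104: Wed/Mon ✓  2105: Fri/Tue  2106: Sat/Wed  2107: Sun/Thu  2108: Mon/Sat  2109: Wed/Sun  2110: Thu/Mon  2111: Fri/Tue  2112: Sat/Thu  2113: Mon/Fri  2114: Tue/Sat  2115: Wed/Sun  2116: Thu/Tue  2117: Sat/Wed  …(27 more)…  2145: Sat/Wed  2146: Sun/Thu  2147: Mon/Fri  2148: Tue/Sun  2149: Thu/Mon  2150: Fri/Tue  2151: Sat/Wed  2152: Sun/Fri  2153: Tue/Sat  2154: Wed/Sun  2155: Thu/Mon  2156: Fri/Wed  2157: Sun/Thu  2158: Mon/Fri
Both conditions hold in: 2104, 2132 — 2.

2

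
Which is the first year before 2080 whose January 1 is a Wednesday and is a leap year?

2076

Jan 1 advances by 2 weekdays after a leap year and by 1 after a common year.
2080: Jan 1 is Monday (leap).
2079: Sunday
2078: Saturday
2077: Friday
2076: Wednesday (leap)
2076 begins on a Wednesday and is a leap year.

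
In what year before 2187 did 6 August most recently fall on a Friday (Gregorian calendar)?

2184

From one year to the next, a fixed date's weekday advances by 1, or by 2 when a Feb 29 lies between the two dates.
2187: August 6 is Monday.
2186: Sunday (−1)
2185: Saturday (−1)
2184: Friday (−1)
6 August falls on a Friday in 2184.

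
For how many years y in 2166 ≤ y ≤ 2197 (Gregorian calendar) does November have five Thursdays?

9

November has 30 days; it has five Thursdays when Thursday falls among the first (month-length − 28) days — i.e. when November 1 is one of Thursday/Wednesday.
November 1 by year: 2166:Sat 2167:Sun 2168:Tue 2169:Wed✓ 2170:Thu✓ 2171:Fri 2172:Sun 2173:Mon 2174:Tue 2175:Wed✓ 2176:Fri 2177:Sat 2178:Sun 2179:Mon 2180:Wed✓ 2181:Thu✓ 2182:Fri 2183:Sat 2184:Mon 2185:Tue 2186:Wed✓ 2187:Thu✓ 2188:Sat 2189:Sun 2190:Mon 2191:Tue 2192:Thu✓ 2193:Fri 2194:Sat 2195:Sun 2196:Tue 2197:Wed✓
Years with five Thursdays: 2169, 2170, 2175, 2180, 2181, 2186, 2187, 2192, 2197 → 9.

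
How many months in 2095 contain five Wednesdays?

4

A month of length L has five Wednesdays iff its first Wednesday is on day ≤ L−28 (so day 1–3 in a 31-day month, 1–2 in a 30-day month, day 1 in a leap February).
Checking each month of 2095: Jan starts Sat (31d); Feb starts Tue (28d); Mar starts Tue (31d) ✓; Apr starts Fri (30d); May starts Sun (31d); Jun starts Wed (30d) ✓; Jul starts Fri (31d); Aug starts Mon (31d) ✓; Sep starts Thu (30d); Oct starts Sat (31d); Nov starts Tue (30d) ✓; Dec starts Thu (31d).
Five-Wednesday months: March, June, August, November → 4.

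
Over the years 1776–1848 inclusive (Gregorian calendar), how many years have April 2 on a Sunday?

Track April 2's weekday year by year (advancing +1, or +2 across a Feb 29):
  1776: Tue  1777: Wed (+1)  1778: Thu (+1)  1779: Fri (+1)  1780: Sun (+2) ✓
  1781: Mon (+1)  1782: Tue (+1)  1783: Wed (+1)  1784: Fri (+2)  1785: Sat (+1)
  1786: Sun (+1) ✓  1787: Mon (+1)  1788: Wed (+2)  1789: Thu (+1)  … (45 more years) …
  1835: Thu (+1)  1836: Sat (+2)  1837: Sun (+1) ✓  1838: Mon (+1)  1839: Tue (+1)
  1840: Thu (+2)  1841: Fri (+1)  1842: Sat (+1)  1843: Sun (+1) ✓  1844: Tue (+2)
  1845: Wed (+1)  1846: Thu (+1)  1847: Fri (+1)  1848: Sun (+2) ✓
Sunday years: 1780, 1786, 1797, 1809, 1815, 1820, 1826, 1837, 1843, 1848 — 10 in total.

10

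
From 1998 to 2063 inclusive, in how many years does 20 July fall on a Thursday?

Track 20 July's weekday year by year (advancing +1, or +2 across a Feb 29):
  1998: Mon  1999: Tue (+1)  2000: Thu (+2) ✓  2001: Fri (+1)  2002: Sat (+1)
  2003: Sun (+1)  2004: Tue (+2)  2005: Wed (+1)  2006: Thu (+1) ✓  2007: Fri (+1)
  2008: Sun (+2)  2009: Mon (+1)  2010: Tue (+1)  2011: Wed (+1)  … (38 more years) …
  2050: Wed (+1)  2051: Thu (+1) ✓  2052: Sat (+2)  2053: Sun (+1)  2054: Mon (+1)
  2055: Tue (+1)  2056: Thu (+2) ✓  2057: Fri (+1)  2058: Sat (+1)  2059: Sun (+1)
  2060: Tue (+2)  2061: Wed (+1)  2062: Thu (+1) ✓  2063: Fri (+1)
Thursday years: 2000, 2006, 2017, 2023, 2028, 2034, 2045, 2051, 2056, 2062 — 10 in total.

10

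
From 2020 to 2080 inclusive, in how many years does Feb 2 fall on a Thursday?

Track Feb 2's weekday year by year (advancing +1, or +2 across a Feb 29):
  2020: Sun  2021: Tue (+2)  2022: Wed (+1)  2023: Thu (+1) ✓  2024: Fri (+1)
  2025: Sun (+2)  2026: Mon (+1)  2027: Tue (+1)  2028: Wed (+1)  2029: Fri (+2)
  2030: Sat (+1)  2031: Sun (+1)  2032: Mon (+1)  2033: Wed (+2)  … (33 more years) …
  2067: Wed (+1)  2068: Thu (+1) ✓  2069: Sat (+2)  2070: Sun (+1)  2071: Mon (+1)
  2072: Tue (+1)  2073: Thu (+2) ✓  2074: Fri (+1)  2075: Sat (+1)  2076: Sun (+1)
  2077: Tue (+2)  2078: Wed (+1)  2079: Thu (+1) ✓  2080: Fri (+1)
Thursday years: 2023, 2034, 2040, 2045, 2051, 2062, 2068, 2073, 2079 — 9 in total.

9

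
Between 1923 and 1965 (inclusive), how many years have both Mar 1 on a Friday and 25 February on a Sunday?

1

Check each year's weekday for Mar 1 and 25 February:
  1923: Thu/Sun  1924: Sat/Mon  1925: Sun/Wed  1926: Mon/Thu  1927: Tue/Fri  1928: Thu/Sat  1929: Fri/Mon  1930: Sat/Tue  1931: Sun/Wed  1932: Tue/Thu  1933: Wed/Sat  1934: Thu/Sun  1935: Fri/Mon  1936: Sun/Tue  …(15 more)…  1952: Sat/Mon  1953: Sun/Wed  1954: Mon/Thu  1955: Tue/Fri  1956: Thu/Sat  1957: Fri/Mon  1958: Sat/Tue  1959: Sun/Wed  1960: Tue/Thu  1961: Wed/Sat  1962: Thu/Sun  1963: Fri/Mon  1964: Sun/Tue  1965: Mon/Thu
Both conditions hold in: 1940 — 1.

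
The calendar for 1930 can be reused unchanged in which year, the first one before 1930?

Two years share a calendar iff Jan 1 falls on the same weekday and both are leap or both are common. 1930: Jan 1 is Wednesday, common year.
1929: Jan 1 Tuesday, common
1928: Jan 1 Sunday, leap
1927: Jan 1 Saturday, common
1926: Jan 1 Friday, common
1925: Jan 1 Thursday, common
1924: Jan 1 Tuesday, leap
1923: Jan 1 Monday, common
1922: Jan 1 Sunday, common
1921: Jan 1 Saturday, common
1920: Jan 1 Thursday, leap
1919: Jan 1 Wednesday, common
1919 matches on both conditions.

1919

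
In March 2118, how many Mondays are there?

March 2118 has 31 days and begins on Tuesday.
The first Monday is March 7.
Mondays fall on 7, 14, 21, 28 — that's 4.

4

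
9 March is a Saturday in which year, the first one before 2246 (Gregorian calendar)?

From one year to the next, a fixed date's weekday advances by 1, or by 2 when a Feb 29 lies between the two dates.
2246: March 9 is Monday.
2245: Sunday (−1)
2244: Saturday (−1)
9 March falls on a Saturday in 2244.

2244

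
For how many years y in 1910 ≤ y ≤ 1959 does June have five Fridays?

14

June has 30 days; it has five Fridays when Friday falls among the first (month-length − 28) days — i.e. when June 1 is one of Friday/Thursday.
June 1 by year: 1910:Wed 1911:Thu✓ 1912:Sat 1913:Sun 1914:Mon 1915:Tue 1916:Thu✓ 1917:Fri✓ 1918:Sat 1919:Sun 1920:Tue 1921:Wed 1922:Thu✓ 1923:Fri✓ 1924:Sun …(20 more)… 1945:Fri✓ 1946:Sat 1947:Sun 1948:Tue 1949:Wed 1950:Thu✓ 1951:Fri✓ 1952:Sun 1953:Mon 1954:Tue 1955:Wed 1956:Fri✓ 1957:Sat 1958:Sun 1959:Mon
Years with five Fridays: 1911, 1916, 1917, 1922, 1923, 1928, 1933, 1934, 1939, 1944, 1945, 1950, 1951, 1956 → 14.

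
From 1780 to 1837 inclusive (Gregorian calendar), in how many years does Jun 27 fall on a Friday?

9

Track Jun 27's weekday year by year (advancing +1, or +2 across a Feb 29):
  1780: Tue  1781: Wed (+1)  1782: Thu (+1)  1783: Fri (+1) ✓  1784: Sun (+2)
  1785: Mon (+1)  1786: Tue (+1)  1787: Wed (+1)  1788: Fri (+2) ✓  1789: Sat (+1)
  1790: Sun (+1)  1791: Mon (+1)  1792: Wed (+2)  1793: Thu (+1)  … (30 more years) …
  1824: Sun (+2)  1825: Mon (+1)  1826: Tue (+1)  1827: Wed (+1)  1828: Fri (+2) ✓
  1829: Sat (+1)  1830: Sun (+1)  1831: Mon (+1)  1832: Wed (+2)  1833: Thu (+1)
  1834: Fri (+1) ✓  1835: Sat (+1)  1836: Mon (+2)  1837: Tue (+1)
Friday years: 1783, 1788, 1794, 1800, 1806, 1817, 1823, 1828, 1834 — 9 in total.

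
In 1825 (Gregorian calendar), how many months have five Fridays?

4

A month of length L has five Fridays iff its first Friday is on day ≤ L−28 (so day 1–3 in a 31-day month, 1–2 in a 30-day month, day 1 in a leap February).
Checking each month of 1825: Jan starts Sat (31d); Feb starts Tue (28d); Mar starts Tue (31d); Apr starts Fri (30d) ✓; May starts Sun (31d); Jun starts Wed (30d); Jul starts Fri (31d) ✓; Aug starts Mon (31d); Sep starts Thu (30d) ✓; Oct starts Sat (31d); Nov starts Tue (30d); Dec starts Thu (31d) ✓.
Five-Friday months: April, July, September, December → 4.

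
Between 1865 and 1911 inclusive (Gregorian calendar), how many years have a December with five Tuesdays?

December has 31 days; it has five Tuesdays when Tuesday falls among the first (month-length − 28) days — i.e. when December 1 is one of Tuesday/Monday/Sunday.
December 1 by year: 1865:Fri 1866:Sat 1867:Sun✓ 1868:Tue✓ 1869:Wed 1870:Thu 1871:Fri 1872:Sun✓ 1873:Mon✓ 1874:Tue✓ 1875:Wed 1876:Fri 1877:Sat 1878:Sun✓ 1879:Mon✓ …(17 more)… 1897:Wed 1898:Thu 1899:Fri 1900:Sat 1901:Sun✓ 1902:Mon✓ 1903:Tue✓ 1904:Thu 1905:Fri 1906:Sat 1907:Sun✓ 1908:Tue✓ 1909:Wed 1910:Thu 1911:Fri
Years with five Tuesdays: 1867, 1868, 1872, 1873, 1874, 1878, 1879, 1884, 1885, 1889, 1890, 1891, 1895, 1896, 1901, 1902, 1903, 1907, 1908 → 19.

19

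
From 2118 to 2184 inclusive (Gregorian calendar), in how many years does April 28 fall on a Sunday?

10

Track April 28's weekday year by year (advancing +1, or +2 across a Feb 29):
  2118: Thu  2119: Fri (+1)  2120: Sun (+2) ✓  2121: Mon (+1)  2122: Tue (+1)
  2123: Wed (+1)  2124: Fri (+2)  2125: Sat (+1)  2126: Sun (+1) ✓  2127: Mon (+1)
  2128: Wed (+2)  2129: Thu (+1)  2130: Fri (+1)  2131: Sat (+1)  … (39 more years) …
  2171: Sun (+1) ✓  2172: Tue (+2)  2173: Wed (+1)  2174: Thu (+1)  2175: Fri (+1)
  2176: Sun (+2) ✓  2177: Mon (+1)  2178: Tue (+1)  2179: Wed (+1)  2180: Fri (+2)
  2181: Sat (+1)  2182: Sun (+1) ✓  2183: Mon (+1)  2184: Wed (+2)
Sunday years: 2120, 2126, 2137, 2143, 2148, 2154, 2165, 2171, 2176, 2182 — 10 in total.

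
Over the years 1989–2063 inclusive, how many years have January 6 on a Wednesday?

10

Track January 6's weekday year by year (advancing +1, or +2 across a Feb 29):
  1989: Fri  1990: Sat (+1)  1991: Sun (+1)  1992: Mon (+1)  1993: Wed (+2) ✓
  1994: Thu (+1)  1995: Fri (+1)  1996: Sat (+1)  1997: Mon (+2)  1998: Tue (+1)
  1999: Wed (+1) ✓  2000: Thu (+1)  2001: Sat (+2)  2002: Sun (+1)  … (47 more years) …
  2050: Thu (+1)  2051: Fri (+1)  2052: Sat (+1)  2053: Mon (+2)  2054: Tue (+1)
  2055: Wed (+1) ✓  2056: Thu (+1)  2057: Sat (+2)  2058: Sun (+1)  2059: Mon (+1)
  2060: Tue (+1)  2061: Thu (+2)  2062: Fri (+1)  2063: Sat (+1)
Wednesday years: 1993, 1999, 2010, 2016, 2021, 2027, 2038, 2044, 2049, 2055 — 10 in total.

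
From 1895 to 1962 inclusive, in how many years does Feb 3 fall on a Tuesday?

9

Track Feb 3's weekday year by year (advancing +1, or +2 across a Feb 29):
  1895: Sun  1896: Mon (+1)  1897: Wed (+2)  1898: Thu (+1)  1899: Fri (+1)
  1900: Sat (+1)  1901: Sun (+1)  1902: Mon (+1)  1903: Tue (+1) ✓  1904: Wed (+1)
  1905: Fri (+2)  1906: Sat (+1)  1907: Sun (+1)  1908: Mon (+1)  … (40 more years) …
  1949: Thu (+2)  1950: Fri (+1)  1951: Sat (+1)  1952: Sun (+1)  1953: Tue (+2) ✓
  1954: Wed (+1)  1955: Thu (+1)  1956: Fri (+1)  1957: Sun (+2)  1958: Mon (+1)
  1959: Tue (+1) ✓  1960: Wed (+1)  1961: Fri (+2)  1962: Sat (+1)
Tuesday years: 1903, 1914, 1920, 1925, 1931, 1942, 1948, 1953, 1959 — 9 in total.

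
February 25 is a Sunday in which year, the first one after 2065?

From one year to the next, a fixed date's weekday advances by 1, or by 2 when a Feb 29 lies between the two dates.
2065: February 25 is Wednesday.
2066: Thursday (+1)
2067: Friday (+1)
2068: Saturday (+1)
2069: Monday (+2)
2070: Tuesday (+1)
2071: Wednesday (+1)
2072: Thursday (+1)
2073: Saturday (+2)
2074: Sunday (+1)
February 25 falls on a Sunday in 2074.

2074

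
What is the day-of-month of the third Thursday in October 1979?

18

October 1, 1979 is a Monday, so the first Thursday is the 4th.
The third Thursday is 4 + 14 = 18.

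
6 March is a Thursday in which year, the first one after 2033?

From one year to the next, a fixed date's weekday advances by 1, or by 2 when a Feb 29 lies between the two dates.
2033: March 6 is Sunday.
2034: Monday (+1)
2035: Tuesday (+1)
2036: Thursday (+2)
6 March falls on a Thursday in 2036.

2036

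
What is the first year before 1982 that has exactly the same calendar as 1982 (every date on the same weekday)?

1971

Two years share a calendar iff Jan 1 falls on the same weekday and both are leap or both are common. 1982: Jan 1 is Friday, common year.
1981: Jan 1 Thursday, common
1980: Jan 1 Tuesday, leap
1979: Jan 1 Monday, common
1978: Jan 1 Sunday, common
1977: Jan 1 Saturday, common
1976: Jan 1 Thursday, leap
1975: Jan 1 Wednesday, common
1974: Jan 1 Tuesday, common
1973: Jan 1 Monday, common
1972: Jan 1 Saturday, leap
1971: Jan 1 Friday, common
1971 matches on both conditions.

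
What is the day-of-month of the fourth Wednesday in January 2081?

22

January 1, 2081 is a Wednesday, so the first Wednesday is the 1st.
The fourth Wednesday is 1 + 21 = 22.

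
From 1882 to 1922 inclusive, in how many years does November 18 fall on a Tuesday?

5

Track November 18's weekday year by year (advancing +1, or +2 across a Feb 29):
  1882: Sat  1883: Sun (+1)  1884: Tue (+2) ✓  1885: Wed (+1)  1886: Thu (+1)
  1887: Fri (+1)  1888: Sun (+2)  1889: Mon (+1)  1890: Tue (+1) ✓  1891: Wed (+1)
  1892: Fri (+2)  1893: Sat (+1)  1894: Sun (+1)  1895: Mon (+1)  … (13 more years) …
  1909: Thu (+1)  1910: Fri (+1)  1911: Sat (+1)  1912: Mon (+2)  1913: Tue (+1) ✓
  1914: Wed (+1)  1915: Thu (+1)  1916: Sat (+2)  1917: Sun (+1)  1918: Mon (+1)
  1919: Tue (+1) ✓  1920: Thu (+2)  1921: Fri (+1)  1922: Sat (+1)
Tuesday years: 1884, 1890, 1902, 1913, 1919 — 5 in total.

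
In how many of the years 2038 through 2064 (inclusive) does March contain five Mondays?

March has 31 days; it has five Mondays when Monday falls among the first (month-length − 28) days — i.e. when March 1 is one of Monday/Sunday/Saturday.
March 1 by year: 2038:Mon✓ 2039:Tue 2040:Thu 2041:Fri 2042:Sat✓ 2043:Sun✓ 2044:Tue 2045:Wed 2046:Thu 2047:Fri 2048:Sun✓ 2049:Mon✓ 2050:Tue 2051:Wed 2052:Fri 2053:Sat✓ 2054:Sun✓ 2055:Mon✓ 2056:Wed 2057:Thu 2058:Fri 2059:Sat✓ 2060:Mon✓ 2061:Tue 2062:Wed 2063:Thu 2064:Sat✓
Years with five Mondays: 2038, 2042, 2043, 2048, 2049, 2053, 2054, 2055, 2059, 2060, 2064 → 11.

11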